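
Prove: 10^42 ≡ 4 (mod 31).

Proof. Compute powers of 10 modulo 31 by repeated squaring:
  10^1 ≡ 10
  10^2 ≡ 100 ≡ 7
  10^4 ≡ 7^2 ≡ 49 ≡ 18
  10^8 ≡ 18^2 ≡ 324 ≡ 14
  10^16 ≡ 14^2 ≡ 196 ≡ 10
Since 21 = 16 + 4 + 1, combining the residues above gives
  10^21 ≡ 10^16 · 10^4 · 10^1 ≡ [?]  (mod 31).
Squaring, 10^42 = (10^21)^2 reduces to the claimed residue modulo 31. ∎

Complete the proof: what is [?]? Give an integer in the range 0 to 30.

2

Multiply the listed residues: 10 · 18 · 10 = 180 → 1800.
Reducing modulo 31: 1800 = 58·31 + 2, so 10^21 ≡ 2.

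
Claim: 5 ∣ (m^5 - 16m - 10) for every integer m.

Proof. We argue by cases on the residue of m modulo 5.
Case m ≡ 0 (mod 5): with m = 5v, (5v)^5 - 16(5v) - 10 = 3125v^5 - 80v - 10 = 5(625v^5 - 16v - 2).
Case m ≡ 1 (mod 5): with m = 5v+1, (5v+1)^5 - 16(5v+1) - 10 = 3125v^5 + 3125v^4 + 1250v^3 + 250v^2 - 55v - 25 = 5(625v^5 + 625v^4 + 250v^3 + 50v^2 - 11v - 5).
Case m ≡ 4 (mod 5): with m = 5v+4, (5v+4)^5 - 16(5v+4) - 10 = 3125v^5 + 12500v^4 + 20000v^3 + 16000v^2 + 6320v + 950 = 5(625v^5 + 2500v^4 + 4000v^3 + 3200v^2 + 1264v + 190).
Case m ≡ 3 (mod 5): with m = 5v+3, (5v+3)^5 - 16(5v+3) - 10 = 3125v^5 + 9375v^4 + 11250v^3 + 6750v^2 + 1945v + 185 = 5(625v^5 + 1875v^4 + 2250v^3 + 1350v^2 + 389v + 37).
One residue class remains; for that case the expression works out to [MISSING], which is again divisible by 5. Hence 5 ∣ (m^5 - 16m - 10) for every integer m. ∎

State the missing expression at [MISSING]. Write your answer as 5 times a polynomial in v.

The residues treated are {0, 1, 4, 3}, so the missing case is m ≡ 2 (mod 5); write m = 5v+2.
Then (5v+2)^5 - 16(5v+2) - 10 = 3125v^5 + 6250v^4 + 5000v^3 + 2000v^2 + 320v - 10 = 5(625v^5 + 1250v^4 + 1000v^3 + 400v^2 + 64v - 2).

5(625v^5 + 1250v^4 + 1000v^3 + 400v^2 + 64v - 2)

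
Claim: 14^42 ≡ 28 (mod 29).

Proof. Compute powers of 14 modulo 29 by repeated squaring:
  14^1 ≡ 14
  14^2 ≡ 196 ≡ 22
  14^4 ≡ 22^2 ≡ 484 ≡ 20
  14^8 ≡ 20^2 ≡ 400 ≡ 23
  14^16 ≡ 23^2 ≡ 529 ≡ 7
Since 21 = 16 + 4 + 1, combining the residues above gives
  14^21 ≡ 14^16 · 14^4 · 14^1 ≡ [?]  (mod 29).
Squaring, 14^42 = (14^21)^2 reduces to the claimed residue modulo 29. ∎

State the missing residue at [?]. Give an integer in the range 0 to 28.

17

Multiply the listed residues: 7 · 20 · 14 = 140 → 1960.
Reducing modulo 29: 1960 = 67·29 + 17, so 14^21 ≡ 17.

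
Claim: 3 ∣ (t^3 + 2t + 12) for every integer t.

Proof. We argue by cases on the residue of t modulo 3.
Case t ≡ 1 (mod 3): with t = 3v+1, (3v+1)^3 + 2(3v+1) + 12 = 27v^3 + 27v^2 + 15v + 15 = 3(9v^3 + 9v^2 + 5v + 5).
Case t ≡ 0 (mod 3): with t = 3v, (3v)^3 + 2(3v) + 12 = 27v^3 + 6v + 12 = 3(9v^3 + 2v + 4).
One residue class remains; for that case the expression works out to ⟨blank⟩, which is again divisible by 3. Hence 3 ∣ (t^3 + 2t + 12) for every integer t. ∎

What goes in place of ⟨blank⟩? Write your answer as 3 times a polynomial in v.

3(9v^3 + 18v^2 + 14v + 8)

Only t ≡ 2 (mod 3) is unaccounted for. Put t = 3v+2:
(3v+2)^3 + 2(3v+2) + 12 expands to 27v^3 + 54v^2 + 42v + 24,
and factoring out 3 leaves 3(9v^3 + 18v^2 + 14v + 8).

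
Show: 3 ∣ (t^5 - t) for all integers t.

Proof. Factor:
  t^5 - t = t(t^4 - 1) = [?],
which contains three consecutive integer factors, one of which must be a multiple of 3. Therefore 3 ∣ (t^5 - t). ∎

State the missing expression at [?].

t^4 - 1 = (t^2 - 1)(t^2 + 1), and t^2 - 1 = (t-1)(t+1).
So t(t^4 - 1) = (t - 1)t(t + 1)(t^2 + 1).

(t - 1)t(t + 1)(t^2 + 1)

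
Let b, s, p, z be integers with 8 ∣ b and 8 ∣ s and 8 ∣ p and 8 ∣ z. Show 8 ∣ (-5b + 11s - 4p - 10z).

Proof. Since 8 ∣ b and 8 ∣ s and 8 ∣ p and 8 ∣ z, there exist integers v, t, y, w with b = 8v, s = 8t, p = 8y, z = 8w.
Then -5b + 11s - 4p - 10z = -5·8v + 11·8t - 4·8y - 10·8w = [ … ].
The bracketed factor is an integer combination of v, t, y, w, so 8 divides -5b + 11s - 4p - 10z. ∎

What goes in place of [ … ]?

8(11t - 5v - 10w - 4y)

Each term has a factor of 8: -5·8v + 11·8t - 4·8y - 10·8w = 8·(11t - 5v - 10w - 4y).
Since 11t - 5v - 10w - 4y is an integer, 8 ∣ (-5b + 11s - 4p - 10z).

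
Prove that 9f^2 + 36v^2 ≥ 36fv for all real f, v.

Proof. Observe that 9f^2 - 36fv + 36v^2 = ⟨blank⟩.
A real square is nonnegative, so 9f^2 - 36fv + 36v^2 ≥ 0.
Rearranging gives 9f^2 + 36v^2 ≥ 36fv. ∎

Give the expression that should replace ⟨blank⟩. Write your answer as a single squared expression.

(3f - 6v)^2

9f^2 - 36fv + 36v^2 is a perfect-square trinomial: the outer terms are (3f)^2 and (6v)^2, and the cross term is -2·3f·6v.
So 9f^2 - 36fv + 36v^2 = (3f - 6v)^2 ≥ 0.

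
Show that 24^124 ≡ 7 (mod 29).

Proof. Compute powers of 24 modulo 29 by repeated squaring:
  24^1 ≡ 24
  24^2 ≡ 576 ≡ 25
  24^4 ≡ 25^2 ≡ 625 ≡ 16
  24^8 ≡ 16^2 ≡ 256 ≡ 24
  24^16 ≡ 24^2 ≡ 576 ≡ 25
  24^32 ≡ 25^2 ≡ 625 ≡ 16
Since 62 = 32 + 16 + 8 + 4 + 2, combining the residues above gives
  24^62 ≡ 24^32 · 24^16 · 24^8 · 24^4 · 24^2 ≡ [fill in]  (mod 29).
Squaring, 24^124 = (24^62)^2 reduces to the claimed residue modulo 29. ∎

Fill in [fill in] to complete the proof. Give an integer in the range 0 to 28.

Multiply the listed residues: 16 · 25 · 24 · 16 · 25 = 400 → 9600 → 153600 → 3840000.
Reducing modulo 29: 3840000 = 132413·29 + 23, so 24^62 ≡ 23.

23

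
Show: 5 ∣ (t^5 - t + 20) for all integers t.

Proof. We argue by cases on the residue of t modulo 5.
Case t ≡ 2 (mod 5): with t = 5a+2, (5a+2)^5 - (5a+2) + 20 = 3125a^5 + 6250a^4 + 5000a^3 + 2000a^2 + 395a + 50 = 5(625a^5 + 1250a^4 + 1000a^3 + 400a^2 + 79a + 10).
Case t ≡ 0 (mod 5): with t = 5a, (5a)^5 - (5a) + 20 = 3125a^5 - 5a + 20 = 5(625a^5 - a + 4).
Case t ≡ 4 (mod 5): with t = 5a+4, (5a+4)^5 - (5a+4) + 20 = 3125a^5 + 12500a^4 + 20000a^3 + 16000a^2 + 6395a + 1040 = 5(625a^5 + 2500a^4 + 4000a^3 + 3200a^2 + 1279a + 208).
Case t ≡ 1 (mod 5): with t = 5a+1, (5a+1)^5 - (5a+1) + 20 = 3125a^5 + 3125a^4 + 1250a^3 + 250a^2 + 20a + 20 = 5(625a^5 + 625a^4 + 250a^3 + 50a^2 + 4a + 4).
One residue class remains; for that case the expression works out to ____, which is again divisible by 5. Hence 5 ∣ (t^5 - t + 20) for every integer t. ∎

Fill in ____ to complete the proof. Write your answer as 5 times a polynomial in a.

Only t ≡ 3 (mod 5) is unaccounted for. Put t = 5a+3:
(5a+3)^5 - (5a+3) + 20 expands to 3125a^5 + 9375a^4 + 11250a^3 + 6750a^2 + 2020a + 260,
and factoring out 5 leaves 5(625a^5 + 1875a^4 + 2250a^3 + 1350a^2 + 404a + 52).

5(625a^5 + 1875a^4 + 2250a^3 + 1350a^2 + 404a + 52)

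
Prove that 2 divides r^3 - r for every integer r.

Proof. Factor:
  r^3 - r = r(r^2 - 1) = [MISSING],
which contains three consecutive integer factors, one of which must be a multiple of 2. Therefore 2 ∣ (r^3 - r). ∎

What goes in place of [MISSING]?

(r - 1)r(r + 1)

r(r^2 - 1) = r(r - 1)(r + 1) = (r - 1)r(r + 1).
These three factors are consecutive integers, so their product is divisible by 2.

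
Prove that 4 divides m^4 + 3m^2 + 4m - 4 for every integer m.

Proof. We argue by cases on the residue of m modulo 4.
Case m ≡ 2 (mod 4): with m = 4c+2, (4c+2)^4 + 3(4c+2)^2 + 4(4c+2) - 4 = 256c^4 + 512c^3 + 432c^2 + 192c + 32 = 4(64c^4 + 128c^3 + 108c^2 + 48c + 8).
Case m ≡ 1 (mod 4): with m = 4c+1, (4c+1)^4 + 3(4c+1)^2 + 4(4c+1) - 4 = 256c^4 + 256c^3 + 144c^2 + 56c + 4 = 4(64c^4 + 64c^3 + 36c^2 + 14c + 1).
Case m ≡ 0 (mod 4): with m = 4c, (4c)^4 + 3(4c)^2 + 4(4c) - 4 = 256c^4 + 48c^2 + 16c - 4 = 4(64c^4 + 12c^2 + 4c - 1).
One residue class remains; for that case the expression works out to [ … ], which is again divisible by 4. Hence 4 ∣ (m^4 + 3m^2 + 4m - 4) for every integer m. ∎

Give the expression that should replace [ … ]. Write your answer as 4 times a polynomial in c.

4(64c^4 + 192c^3 + 228c^2 + 130c + 29)

Only m ≡ 3 (mod 4) is unaccounted for. Put m = 4c+3:
(4c+3)^4 + 3(4c+3)^2 + 4(4c+3) - 4 expands to 256c^4 + 768c^3 + 912c^2 + 520c + 116,
and factoring out 4 leaves 4(64c^4 + 192c^3 + 228c^2 + 130c + 29).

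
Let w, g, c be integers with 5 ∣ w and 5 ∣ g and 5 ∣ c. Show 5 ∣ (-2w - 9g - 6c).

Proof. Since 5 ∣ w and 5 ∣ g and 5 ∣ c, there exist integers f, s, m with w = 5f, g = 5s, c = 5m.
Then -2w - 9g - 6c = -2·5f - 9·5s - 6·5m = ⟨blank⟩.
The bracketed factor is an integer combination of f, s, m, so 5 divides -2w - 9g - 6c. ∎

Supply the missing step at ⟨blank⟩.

Pull the common 5 out of every term: -2·5f - 9·5s - 6·5m = 5(-2f - 6m - 9s).
-2f - 6m - 9s is an integer, which exhibits the divisibility.

5(-2f - 6m - 9s)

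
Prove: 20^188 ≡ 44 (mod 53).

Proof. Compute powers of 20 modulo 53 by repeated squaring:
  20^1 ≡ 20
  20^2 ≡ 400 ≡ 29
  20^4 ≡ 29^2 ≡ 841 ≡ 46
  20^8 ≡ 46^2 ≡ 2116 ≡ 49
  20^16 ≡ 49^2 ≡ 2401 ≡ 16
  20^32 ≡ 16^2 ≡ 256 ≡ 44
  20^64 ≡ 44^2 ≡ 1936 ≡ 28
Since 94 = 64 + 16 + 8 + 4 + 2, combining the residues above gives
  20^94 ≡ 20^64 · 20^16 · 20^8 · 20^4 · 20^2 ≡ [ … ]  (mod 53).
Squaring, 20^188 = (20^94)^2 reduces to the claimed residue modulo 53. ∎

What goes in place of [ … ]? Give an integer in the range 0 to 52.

20^64 · 20^16 · 20^8 · 20^4 · 20^2 ≡ 28 · 16 · 49 · 46 · 29 = 29283968.
29283968 mod 53 = 37, so 20^94 ≡ 37 (mod 53).

37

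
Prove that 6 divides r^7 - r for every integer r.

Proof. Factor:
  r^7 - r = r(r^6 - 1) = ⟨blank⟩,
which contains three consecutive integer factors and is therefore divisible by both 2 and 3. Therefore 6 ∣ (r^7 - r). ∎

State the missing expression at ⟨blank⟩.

(r - 1)r(r + 1)(r^4 + r^2 + 1)

r^6 - 1 = (r^2 - 1)(r^4 + r^2 + 1), and r^2 - 1 = (r-1)(r+1).
So r(r^6 - 1) = (r - 1)r(r + 1)(r^4 + r^2 + 1).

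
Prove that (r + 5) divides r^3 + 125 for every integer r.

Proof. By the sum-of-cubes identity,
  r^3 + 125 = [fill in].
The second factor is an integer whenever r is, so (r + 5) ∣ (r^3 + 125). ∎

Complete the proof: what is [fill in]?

a^3 + b^3 = (a + b)(a^2 - ab + b^2). With a = r, b = 5:
r^3 + 125 = (r + 5)(r^2 - 5r + 25).

(r + 5)(r^2 - 5r + 25)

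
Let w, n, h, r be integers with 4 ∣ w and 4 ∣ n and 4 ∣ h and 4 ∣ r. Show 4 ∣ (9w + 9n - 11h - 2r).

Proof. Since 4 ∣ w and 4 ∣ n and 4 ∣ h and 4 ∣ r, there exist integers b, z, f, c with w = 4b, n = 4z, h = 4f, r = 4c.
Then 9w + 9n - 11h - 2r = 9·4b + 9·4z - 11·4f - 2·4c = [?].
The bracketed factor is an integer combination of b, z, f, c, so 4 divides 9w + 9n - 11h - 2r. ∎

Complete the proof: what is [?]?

Pull the common 4 out of every term: 9·4b + 9·4z - 11·4f - 2·4c = 4(9b - 2c - 11f + 9z).
9b - 2c - 11f + 9z is an integer, which exhibits the divisibility.

4(9b - 2c - 11f + 9z)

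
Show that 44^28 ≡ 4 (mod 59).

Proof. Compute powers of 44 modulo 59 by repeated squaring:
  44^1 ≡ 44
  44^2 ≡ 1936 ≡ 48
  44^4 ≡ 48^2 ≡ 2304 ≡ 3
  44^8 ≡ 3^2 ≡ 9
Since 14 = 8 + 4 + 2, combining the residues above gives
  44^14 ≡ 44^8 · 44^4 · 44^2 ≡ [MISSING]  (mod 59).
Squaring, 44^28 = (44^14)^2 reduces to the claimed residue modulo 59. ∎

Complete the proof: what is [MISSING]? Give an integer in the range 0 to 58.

44^8 · 44^4 · 44^2 ≡ 9 · 3 · 48 = 1296.
1296 mod 59 = 57, so 44^14 ≡ 57 (mod 59).

57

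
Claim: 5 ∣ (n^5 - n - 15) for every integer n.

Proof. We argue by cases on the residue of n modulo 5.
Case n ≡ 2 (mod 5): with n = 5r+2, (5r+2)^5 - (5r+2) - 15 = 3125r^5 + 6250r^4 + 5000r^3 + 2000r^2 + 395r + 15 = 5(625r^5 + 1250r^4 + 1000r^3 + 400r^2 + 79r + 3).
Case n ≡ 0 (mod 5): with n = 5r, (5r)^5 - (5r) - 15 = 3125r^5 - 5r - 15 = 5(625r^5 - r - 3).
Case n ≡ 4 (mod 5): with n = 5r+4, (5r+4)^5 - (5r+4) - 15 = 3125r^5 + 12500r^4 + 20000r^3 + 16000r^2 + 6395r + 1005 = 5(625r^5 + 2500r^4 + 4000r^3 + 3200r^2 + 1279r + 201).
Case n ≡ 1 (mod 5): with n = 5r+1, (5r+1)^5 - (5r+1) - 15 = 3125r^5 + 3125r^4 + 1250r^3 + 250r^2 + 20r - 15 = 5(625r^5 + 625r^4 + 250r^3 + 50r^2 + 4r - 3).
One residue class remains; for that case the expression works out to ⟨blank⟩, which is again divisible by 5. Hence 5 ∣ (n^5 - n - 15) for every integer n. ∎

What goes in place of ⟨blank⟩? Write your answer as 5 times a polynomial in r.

5(625r^5 + 1875r^4 + 2250r^3 + 1350r^2 + 404r + 45)

The residues treated are {2, 0, 4, 1}, so the missing case is n ≡ 3 (mod 5); write n = 5r+3.
Then (5r+3)^5 - (5r+3) - 15 = 3125r^5 + 9375r^4 + 11250r^3 + 6750r^2 + 2020r + 225 = 5(625r^5 + 1875r^4 + 2250r^3 + 1350r^2 + 404r + 45).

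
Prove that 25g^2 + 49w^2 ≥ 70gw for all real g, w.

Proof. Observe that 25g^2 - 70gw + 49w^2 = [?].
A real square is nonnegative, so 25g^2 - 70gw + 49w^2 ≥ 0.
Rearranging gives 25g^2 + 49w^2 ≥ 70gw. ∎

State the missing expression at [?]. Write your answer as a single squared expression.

25g^2 - 70gw + 49w^2 is a perfect-square trinomial: the outer terms are (5g)^2 and (7w)^2, and the cross term is -2·5g·7w.
So 25g^2 - 70gw + 49w^2 = (5g - 7w)^2 ≥ 0.

(5g - 7w)^2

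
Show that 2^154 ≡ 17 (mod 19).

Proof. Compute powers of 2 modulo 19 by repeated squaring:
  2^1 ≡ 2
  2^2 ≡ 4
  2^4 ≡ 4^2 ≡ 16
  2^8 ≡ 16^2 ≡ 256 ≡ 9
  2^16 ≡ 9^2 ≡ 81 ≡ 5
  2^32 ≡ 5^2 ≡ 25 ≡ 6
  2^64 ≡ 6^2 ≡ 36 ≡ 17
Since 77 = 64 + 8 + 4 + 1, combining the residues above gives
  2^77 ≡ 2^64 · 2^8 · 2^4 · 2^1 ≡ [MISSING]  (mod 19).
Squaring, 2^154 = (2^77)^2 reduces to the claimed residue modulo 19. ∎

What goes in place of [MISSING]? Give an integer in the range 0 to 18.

13

Multiply the listed residues: 17 · 9 · 16 · 2 = 153 → 2448 → 4896.
Reducing modulo 19: 4896 = 257·19 + 13, so 2^77 ≡ 13.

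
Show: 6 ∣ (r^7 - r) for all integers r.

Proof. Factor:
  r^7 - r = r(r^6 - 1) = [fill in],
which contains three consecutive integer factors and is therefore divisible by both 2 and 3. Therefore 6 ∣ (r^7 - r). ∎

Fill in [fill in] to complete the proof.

(r - 1)r(r + 1)(r^4 + r^2 + 1)

r^6 - 1 = (r^2 - 1)(r^4 + r^2 + 1), and r^2 - 1 = (r-1)(r+1).
So r(r^6 - 1) = (r - 1)r(r + 1)(r^4 + r^2 + 1).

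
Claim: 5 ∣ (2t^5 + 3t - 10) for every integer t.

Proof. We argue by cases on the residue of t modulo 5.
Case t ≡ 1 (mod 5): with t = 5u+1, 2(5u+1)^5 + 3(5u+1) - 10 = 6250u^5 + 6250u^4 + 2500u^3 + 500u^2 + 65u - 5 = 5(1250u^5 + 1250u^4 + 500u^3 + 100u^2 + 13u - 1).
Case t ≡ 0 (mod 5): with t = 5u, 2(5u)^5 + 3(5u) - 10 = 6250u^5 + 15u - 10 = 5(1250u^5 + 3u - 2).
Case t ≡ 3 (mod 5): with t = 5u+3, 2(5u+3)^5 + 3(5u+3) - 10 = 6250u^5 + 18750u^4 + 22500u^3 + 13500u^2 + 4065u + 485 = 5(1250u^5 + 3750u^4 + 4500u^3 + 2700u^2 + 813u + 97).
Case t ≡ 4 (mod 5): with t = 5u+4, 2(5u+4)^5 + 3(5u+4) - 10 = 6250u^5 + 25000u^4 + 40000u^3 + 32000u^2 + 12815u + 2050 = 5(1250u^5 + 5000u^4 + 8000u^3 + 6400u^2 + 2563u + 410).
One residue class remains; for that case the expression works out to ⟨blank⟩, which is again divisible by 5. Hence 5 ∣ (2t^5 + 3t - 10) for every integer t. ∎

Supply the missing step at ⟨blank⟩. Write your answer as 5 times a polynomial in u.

The residues treated are {1, 0, 3, 4}, so the missing case is t ≡ 2 (mod 5); write t = 5u+2.
Then 2(5u+2)^5 + 3(5u+2) - 10 = 6250u^5 + 12500u^4 + 10000u^3 + 4000u^2 + 815u + 60 = 5(1250u^5 + 2500u^4 + 2000u^3 + 800u^2 + 163u + 12).

5(1250u^5 + 2500u^4 + 2000u^3 + 800u^2 + 163u + 12)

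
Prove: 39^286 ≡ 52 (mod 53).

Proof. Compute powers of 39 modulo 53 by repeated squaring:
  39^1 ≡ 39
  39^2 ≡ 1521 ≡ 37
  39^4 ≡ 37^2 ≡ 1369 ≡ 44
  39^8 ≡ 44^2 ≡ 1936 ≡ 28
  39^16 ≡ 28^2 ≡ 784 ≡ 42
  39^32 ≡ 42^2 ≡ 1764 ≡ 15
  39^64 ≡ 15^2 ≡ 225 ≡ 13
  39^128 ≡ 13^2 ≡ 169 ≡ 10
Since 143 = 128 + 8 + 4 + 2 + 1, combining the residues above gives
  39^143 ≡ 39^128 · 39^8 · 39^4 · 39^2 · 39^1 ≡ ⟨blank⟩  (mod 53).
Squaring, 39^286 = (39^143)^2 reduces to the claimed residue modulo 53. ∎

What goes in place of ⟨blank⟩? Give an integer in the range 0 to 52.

23

Multiply the listed residues: 10 · 28 · 44 · 37 · 39 = 280 → 12320 → 455840 → 17777760.
Reducing modulo 53: 17777760 = 335429·53 + 23, so 39^143 ≡ 23.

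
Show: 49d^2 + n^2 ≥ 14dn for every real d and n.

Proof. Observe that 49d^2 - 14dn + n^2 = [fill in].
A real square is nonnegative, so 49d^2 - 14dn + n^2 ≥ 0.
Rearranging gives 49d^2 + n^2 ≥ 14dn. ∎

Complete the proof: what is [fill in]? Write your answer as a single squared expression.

(7d - n)^2

The leading and trailing coefficients are 7^2 and 1^2, and 14 = 2·7·1, so the trinomial is (7d - n)^2.
Hence 49d^2 - 14dn + n^2 ≥ 0.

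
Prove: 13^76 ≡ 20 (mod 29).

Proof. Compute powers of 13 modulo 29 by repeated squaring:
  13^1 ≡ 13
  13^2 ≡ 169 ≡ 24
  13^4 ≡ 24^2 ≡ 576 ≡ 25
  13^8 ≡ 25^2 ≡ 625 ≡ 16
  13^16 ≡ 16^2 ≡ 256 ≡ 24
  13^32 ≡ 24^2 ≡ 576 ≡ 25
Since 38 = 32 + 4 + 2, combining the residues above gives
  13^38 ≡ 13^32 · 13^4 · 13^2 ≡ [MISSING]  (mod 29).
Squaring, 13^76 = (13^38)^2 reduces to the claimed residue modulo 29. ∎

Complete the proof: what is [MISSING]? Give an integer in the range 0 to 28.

13^32 · 13^4 · 13^2 ≡ 25 · 25 · 24 = 15000.
15000 mod 29 = 7, so 13^38 ≡ 7 (mod 29).

7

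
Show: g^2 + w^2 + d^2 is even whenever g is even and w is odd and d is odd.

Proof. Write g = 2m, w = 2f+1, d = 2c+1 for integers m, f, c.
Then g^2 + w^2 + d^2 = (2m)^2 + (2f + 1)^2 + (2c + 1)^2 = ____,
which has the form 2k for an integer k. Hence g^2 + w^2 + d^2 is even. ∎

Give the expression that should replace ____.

2(2c^2 + 2c + 2f^2 + 2f + 2m^2 + 1)

Expanding: (2m)^2 + (2f + 1)^2 + (2c + 1)^2 = 4c^2 + 4c + 4f^2 + 4f + 4m^2 + 2.
Every term is even; pulling out the factor of 2 gives 2(2c^2 + 2c + 2f^2 + 2f + 2m^2 + 1).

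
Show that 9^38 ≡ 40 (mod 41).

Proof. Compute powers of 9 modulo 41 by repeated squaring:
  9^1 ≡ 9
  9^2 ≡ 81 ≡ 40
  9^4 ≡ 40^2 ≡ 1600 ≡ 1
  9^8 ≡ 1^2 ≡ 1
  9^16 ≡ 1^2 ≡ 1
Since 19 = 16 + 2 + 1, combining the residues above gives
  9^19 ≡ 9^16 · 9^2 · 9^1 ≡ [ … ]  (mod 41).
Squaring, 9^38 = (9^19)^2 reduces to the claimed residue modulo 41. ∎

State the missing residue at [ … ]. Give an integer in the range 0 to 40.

32

Multiply the listed residues: 1 · 40 · 9 = 40 → 360.
Reducing modulo 41: 360 = 8·41 + 32, so 9^19 ≡ 32.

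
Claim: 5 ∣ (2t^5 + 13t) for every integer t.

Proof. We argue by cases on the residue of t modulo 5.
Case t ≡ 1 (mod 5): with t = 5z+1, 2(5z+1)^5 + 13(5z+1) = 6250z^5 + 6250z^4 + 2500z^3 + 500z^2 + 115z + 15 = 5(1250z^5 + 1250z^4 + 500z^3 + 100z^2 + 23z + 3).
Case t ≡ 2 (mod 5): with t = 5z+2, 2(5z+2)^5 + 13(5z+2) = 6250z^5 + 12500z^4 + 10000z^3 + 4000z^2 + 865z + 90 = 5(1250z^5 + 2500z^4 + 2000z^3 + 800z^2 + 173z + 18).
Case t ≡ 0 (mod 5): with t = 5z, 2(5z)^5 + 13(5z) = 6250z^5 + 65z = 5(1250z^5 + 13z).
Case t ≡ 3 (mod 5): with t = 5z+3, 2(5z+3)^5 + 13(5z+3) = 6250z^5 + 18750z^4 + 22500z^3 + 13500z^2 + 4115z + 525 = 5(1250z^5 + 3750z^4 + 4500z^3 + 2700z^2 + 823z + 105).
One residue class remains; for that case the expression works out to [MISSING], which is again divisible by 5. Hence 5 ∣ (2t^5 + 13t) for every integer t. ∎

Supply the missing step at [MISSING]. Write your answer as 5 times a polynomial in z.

5(1250z^5 + 5000z^4 + 8000z^3 + 6400z^2 + 2573z + 420)

Only t ≡ 4 (mod 5) is unaccounted for. Put t = 5z+4:
2(5z+4)^5 + 13(5z+4) expands to 6250z^5 + 25000z^4 + 40000z^3 + 32000z^2 + 12865z + 2100,
and factoring out 5 leaves 5(1250z^5 + 5000z^4 + 8000z^3 + 6400z^2 + 2573z + 420).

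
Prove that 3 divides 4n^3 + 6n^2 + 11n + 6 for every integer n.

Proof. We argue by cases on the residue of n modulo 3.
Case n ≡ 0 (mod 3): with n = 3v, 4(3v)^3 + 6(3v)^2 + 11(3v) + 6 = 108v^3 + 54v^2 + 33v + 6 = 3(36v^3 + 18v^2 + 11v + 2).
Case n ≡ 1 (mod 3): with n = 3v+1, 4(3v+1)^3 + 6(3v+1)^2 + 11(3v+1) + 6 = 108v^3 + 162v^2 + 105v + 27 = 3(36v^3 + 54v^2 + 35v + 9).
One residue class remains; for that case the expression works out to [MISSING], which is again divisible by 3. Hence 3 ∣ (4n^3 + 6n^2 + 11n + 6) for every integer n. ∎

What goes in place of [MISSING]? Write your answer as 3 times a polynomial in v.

3(36v^3 + 90v^2 + 83v + 28)

Only n ≡ 2 (mod 3) is unaccounted for. Put n = 3v+2:
4(3v+2)^3 + 6(3v+2)^2 + 11(3v+2) + 6 expands to 108v^3 + 270v^2 + 249v + 84,
and factoring out 3 leaves 3(36v^3 + 90v^2 + 83v + 28).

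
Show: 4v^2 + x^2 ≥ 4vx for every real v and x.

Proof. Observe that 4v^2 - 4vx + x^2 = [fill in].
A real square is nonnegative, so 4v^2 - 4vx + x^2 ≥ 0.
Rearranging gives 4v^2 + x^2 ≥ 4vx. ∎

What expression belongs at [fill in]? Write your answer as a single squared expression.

4v^2 - 4vx + x^2 is a perfect-square trinomial: the outer terms are (2v)^2 and (x)^2, and the cross term is -2·2v·x.
So 4v^2 - 4vx + x^2 = (2v - x)^2 ≥ 0.

(2v - x)^2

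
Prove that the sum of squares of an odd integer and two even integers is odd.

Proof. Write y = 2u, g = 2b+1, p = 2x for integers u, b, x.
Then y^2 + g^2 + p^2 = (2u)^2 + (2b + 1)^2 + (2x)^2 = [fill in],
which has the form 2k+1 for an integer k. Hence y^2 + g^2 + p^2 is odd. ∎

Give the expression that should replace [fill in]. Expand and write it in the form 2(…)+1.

(2u)^2 + (2b + 1)^2 + (2x)^2 = 4b^2 + 4b + 4u^2 + 4x^2 + 1
= 2(2b^2 + 2b + 2u^2 + 2x^2) + 1.
Since 2b^2 + 2b + 2u^2 + 2x^2 is an integer, the sum of squares is of the form 2k+1 for an integer k.

2(2b^2 + 2b + 2u^2 + 2x^2) + 1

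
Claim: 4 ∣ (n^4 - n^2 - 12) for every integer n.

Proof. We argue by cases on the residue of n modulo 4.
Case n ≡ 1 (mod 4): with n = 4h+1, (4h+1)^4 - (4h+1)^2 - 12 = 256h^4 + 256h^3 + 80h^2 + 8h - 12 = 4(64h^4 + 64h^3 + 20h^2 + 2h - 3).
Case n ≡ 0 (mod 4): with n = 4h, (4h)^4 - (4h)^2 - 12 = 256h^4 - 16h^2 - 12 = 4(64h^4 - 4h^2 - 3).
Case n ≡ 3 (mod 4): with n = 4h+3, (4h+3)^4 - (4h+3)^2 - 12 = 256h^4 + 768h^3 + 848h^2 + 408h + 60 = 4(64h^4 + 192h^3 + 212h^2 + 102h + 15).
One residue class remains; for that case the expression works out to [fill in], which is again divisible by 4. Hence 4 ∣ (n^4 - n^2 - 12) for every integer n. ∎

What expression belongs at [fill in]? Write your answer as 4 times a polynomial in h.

4(64h^4 + 128h^3 + 92h^2 + 28h)

The residues treated are {1, 0, 3}, so the missing case is n ≡ 2 (mod 4); write n = 4h+2.
Then (4h+2)^4 - (4h+2)^2 - 12 = 256h^4 + 512h^3 + 368h^2 + 112h = 4(64h^4 + 128h^3 + 92h^2 + 28h).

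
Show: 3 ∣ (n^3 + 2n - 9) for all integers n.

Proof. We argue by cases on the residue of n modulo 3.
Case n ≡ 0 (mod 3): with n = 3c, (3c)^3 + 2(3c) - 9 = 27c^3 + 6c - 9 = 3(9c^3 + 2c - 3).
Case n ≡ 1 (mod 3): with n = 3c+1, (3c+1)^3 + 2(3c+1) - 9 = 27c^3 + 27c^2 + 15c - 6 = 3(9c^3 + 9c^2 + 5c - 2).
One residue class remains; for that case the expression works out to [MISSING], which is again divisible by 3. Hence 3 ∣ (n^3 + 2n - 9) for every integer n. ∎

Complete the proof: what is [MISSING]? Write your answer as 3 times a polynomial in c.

Only n ≡ 2 (mod 3) is unaccounted for. Put n = 3c+2:
(3c+2)^3 + 2(3c+2) - 9 expands to 27c^3 + 54c^2 + 42c + 3,
and factoring out 3 leaves 3(9c^3 + 18c^2 + 14c + 1).

3(9c^3 + 18c^2 + 14c + 1)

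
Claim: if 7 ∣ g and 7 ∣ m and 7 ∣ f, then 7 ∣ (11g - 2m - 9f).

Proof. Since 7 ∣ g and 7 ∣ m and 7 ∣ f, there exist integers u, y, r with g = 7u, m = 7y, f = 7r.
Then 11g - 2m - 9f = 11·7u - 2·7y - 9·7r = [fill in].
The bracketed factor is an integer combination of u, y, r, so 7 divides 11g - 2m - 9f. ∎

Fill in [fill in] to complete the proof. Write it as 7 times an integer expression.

7(-9r + 11u - 2y)

Pull the common 7 out of every term: 11·7u - 2·7y - 9·7r = 7(-9r + 11u - 2y).
-9r + 11u - 2y is an integer, which exhibits the divisibility.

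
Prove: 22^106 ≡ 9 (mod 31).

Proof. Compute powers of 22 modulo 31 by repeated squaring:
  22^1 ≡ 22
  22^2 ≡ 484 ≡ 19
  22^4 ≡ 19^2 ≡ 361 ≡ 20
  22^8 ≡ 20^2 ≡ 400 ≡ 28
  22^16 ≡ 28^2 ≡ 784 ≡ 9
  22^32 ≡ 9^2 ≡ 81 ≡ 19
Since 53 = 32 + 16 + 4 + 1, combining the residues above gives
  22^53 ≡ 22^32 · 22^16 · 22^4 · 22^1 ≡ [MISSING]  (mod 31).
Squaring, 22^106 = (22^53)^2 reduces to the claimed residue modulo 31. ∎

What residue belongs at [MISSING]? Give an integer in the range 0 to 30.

22^32 · 22^16 · 22^4 · 22^1 ≡ 19 · 9 · 20 · 22 = 75240.
75240 mod 31 = 3, so 22^53 ≡ 3 (mod 31).

3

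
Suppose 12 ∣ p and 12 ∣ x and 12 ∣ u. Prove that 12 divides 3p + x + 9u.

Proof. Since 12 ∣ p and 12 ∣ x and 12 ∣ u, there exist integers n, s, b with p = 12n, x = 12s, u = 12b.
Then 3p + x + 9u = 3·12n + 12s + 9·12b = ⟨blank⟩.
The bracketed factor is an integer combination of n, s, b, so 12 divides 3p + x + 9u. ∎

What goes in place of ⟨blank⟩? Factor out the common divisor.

12(9b + 3n + s)

Pull the common 12 out of every term: 3·12n + 12s + 9·12b = 12(9b + 3n + s).
9b + 3n + s is an integer, which exhibits the divisibility.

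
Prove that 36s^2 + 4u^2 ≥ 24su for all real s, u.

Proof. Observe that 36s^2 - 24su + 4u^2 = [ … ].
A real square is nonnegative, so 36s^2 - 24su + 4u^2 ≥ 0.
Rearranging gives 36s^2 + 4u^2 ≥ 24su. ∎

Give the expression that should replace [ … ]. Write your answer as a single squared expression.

The leading and trailing coefficients are 6^2 and 2^2, and 24 = 2·6·2, so the trinomial is (6s - 2u)^2.
Hence 36s^2 - 24su + 4u^2 ≥ 0.

(6s - 2u)^2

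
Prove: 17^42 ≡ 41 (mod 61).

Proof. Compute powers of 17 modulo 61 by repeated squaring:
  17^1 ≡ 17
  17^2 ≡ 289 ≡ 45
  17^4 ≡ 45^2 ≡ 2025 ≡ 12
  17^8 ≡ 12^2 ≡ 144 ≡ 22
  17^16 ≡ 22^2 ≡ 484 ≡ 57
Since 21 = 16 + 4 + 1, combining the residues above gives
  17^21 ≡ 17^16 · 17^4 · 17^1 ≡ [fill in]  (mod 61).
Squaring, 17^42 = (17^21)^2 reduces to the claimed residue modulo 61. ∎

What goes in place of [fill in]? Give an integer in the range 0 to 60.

38

17^16 · 17^4 · 17^1 ≡ 57 · 12 · 17 = 11628.
11628 mod 61 = 38, so 17^21 ≡ 38 (mod 61).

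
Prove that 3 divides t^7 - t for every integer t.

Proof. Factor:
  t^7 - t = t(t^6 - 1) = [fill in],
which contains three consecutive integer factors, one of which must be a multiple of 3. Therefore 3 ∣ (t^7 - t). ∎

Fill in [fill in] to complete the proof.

(t - 1)t(t + 1)(t^4 + t^2 + 1)

t^6 - 1 = (t^2 - 1)(t^4 + t^2 + 1), and t^2 - 1 = (t-1)(t+1).
So t(t^6 - 1) = (t - 1)t(t + 1)(t^4 + t^2 + 1).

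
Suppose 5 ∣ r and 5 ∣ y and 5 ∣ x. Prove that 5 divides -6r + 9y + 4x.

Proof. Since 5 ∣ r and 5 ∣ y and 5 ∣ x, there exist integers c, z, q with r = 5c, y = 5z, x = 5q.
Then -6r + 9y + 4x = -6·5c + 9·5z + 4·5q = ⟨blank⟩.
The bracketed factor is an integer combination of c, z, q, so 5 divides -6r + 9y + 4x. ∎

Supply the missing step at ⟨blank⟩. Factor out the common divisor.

Pull the common 5 out of every term: -6·5c + 9·5z + 4·5q = 5(-6c + 4q + 9z).
-6c + 4q + 9z is an integer, which exhibits the divisibility.

5(-6c + 4q + 9z)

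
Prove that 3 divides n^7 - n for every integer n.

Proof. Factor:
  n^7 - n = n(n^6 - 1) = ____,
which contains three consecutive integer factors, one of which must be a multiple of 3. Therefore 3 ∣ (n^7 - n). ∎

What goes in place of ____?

(n - 1)n(n + 1)(n^4 + n^2 + 1)

n^6 - 1 = (n^2 - 1)(n^4 + n^2 + 1), and n^2 - 1 = (n-1)(n+1).
So n(n^6 - 1) = (n - 1)n(n + 1)(n^4 + n^2 + 1).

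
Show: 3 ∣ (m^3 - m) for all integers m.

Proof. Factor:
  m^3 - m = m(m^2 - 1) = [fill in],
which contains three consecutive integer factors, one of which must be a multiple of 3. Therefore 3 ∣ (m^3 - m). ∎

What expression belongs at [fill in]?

(m - 1)m(m + 1)

m(m^2 - 1) = m(m - 1)(m + 1) = (m - 1)m(m + 1).
These three factors are consecutive integers, so their product is divisible by 3.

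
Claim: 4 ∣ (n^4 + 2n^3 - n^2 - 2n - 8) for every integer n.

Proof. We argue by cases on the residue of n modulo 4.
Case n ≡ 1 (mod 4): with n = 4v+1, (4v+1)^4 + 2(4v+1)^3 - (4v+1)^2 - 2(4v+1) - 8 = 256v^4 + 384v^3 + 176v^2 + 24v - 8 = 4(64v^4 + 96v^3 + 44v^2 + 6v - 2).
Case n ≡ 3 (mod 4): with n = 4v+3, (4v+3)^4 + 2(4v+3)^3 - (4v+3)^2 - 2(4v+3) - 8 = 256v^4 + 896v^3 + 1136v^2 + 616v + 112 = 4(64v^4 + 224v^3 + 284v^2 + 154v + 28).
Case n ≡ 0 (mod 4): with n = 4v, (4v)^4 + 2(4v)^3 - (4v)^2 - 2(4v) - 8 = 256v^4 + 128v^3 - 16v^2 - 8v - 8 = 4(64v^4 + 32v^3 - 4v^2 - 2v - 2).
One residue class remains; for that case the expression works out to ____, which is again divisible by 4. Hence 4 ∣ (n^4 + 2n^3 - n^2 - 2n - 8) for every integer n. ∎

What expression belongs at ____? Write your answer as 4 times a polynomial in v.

4(64v^4 + 160v^3 + 140v^2 + 50v + 4)

Only n ≡ 2 (mod 4) is unaccounted for. Put n = 4v+2:
(4v+2)^4 + 2(4v+2)^3 - (4v+2)^2 - 2(4v+2) - 8 expands to 256v^4 + 640v^3 + 560v^2 + 200v + 16,
and factoring out 4 leaves 4(64v^4 + 160v^3 + 140v^2 + 50v + 4).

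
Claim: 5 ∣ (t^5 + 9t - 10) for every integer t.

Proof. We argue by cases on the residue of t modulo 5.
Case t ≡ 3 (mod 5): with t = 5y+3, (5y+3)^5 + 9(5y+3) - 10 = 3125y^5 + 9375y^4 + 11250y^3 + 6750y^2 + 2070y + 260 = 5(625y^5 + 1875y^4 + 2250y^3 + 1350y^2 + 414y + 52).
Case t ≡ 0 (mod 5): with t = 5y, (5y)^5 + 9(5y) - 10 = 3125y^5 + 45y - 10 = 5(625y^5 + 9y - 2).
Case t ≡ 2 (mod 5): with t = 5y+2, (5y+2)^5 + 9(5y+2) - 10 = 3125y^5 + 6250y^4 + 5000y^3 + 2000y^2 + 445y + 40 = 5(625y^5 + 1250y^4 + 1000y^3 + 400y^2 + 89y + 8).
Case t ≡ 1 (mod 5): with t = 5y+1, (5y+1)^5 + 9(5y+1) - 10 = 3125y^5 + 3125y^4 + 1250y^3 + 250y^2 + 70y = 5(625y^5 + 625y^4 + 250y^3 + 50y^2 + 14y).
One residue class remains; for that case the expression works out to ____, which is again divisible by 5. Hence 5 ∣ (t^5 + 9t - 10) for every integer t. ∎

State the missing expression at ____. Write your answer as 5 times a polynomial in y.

Only t ≡ 4 (mod 5) is unaccounted for. Put t = 5y+4:
(5y+4)^5 + 9(5y+4) - 10 expands to 3125y^5 + 12500y^4 + 20000y^3 + 16000y^2 + 6445y + 1050,
and factoring out 5 leaves 5(625y^5 + 2500y^4 + 4000y^3 + 3200y^2 + 1289y + 210).

5(625y^5 + 2500y^4 + 4000y^3 + 3200y^2 + 1289y + 210)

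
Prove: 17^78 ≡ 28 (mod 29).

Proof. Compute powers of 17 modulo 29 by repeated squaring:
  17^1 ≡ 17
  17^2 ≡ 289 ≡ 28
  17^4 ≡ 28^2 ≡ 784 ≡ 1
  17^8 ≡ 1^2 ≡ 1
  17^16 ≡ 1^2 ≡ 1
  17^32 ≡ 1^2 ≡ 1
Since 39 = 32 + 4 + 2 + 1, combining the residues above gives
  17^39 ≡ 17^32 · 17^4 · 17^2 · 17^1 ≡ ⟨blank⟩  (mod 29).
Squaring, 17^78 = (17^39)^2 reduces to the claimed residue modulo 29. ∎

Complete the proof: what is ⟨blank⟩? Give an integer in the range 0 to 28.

12

17^32 · 17^4 · 17^2 · 17^1 ≡ 1 · 1 · 28 · 17 = 476.
476 mod 29 = 12, so 17^39 ≡ 12 (mod 29).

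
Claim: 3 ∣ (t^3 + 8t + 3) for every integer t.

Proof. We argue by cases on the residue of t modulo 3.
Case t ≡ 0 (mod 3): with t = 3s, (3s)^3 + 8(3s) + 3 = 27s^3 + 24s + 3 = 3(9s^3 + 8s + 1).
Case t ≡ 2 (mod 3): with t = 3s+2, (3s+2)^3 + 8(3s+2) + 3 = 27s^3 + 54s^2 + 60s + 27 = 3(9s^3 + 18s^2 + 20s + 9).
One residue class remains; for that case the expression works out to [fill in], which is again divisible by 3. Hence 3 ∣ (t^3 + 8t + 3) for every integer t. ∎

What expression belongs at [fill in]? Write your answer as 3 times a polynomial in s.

3(9s^3 + 9s^2 + 11s + 4)

The residues treated are {0, 2}, so the missing case is t ≡ 1 (mod 3); write t = 3s+1.
Then (3s+1)^3 + 8(3s+1) + 3 = 27s^3 + 27s^2 + 33s + 12 = 3(9s^3 + 9s^2 + 11s + 4).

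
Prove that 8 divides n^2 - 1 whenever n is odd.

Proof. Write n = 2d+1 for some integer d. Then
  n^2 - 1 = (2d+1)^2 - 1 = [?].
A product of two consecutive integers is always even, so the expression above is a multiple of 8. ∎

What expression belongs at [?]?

(2d+1)^2 - 1 = 4d^2 + 4d + 1 - 1 = 4d^2 + 4d = 4d(d+1).
Since d and d+1 are consecutive, d(d+1) is even, and 4·(even) is a multiple of 8.

4d(d + 1)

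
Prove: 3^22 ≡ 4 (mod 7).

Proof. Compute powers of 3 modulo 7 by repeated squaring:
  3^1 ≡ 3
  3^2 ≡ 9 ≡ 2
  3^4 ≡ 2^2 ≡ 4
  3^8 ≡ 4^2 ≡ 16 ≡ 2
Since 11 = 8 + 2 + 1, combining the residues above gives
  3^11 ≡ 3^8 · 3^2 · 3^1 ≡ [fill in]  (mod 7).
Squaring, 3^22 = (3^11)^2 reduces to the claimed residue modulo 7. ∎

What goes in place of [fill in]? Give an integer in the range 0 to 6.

5

3^8 · 3^2 · 3^1 ≡ 2 · 2 · 3 = 12.
12 mod 7 = 5, so 3^11 ≡ 5 (mod 7).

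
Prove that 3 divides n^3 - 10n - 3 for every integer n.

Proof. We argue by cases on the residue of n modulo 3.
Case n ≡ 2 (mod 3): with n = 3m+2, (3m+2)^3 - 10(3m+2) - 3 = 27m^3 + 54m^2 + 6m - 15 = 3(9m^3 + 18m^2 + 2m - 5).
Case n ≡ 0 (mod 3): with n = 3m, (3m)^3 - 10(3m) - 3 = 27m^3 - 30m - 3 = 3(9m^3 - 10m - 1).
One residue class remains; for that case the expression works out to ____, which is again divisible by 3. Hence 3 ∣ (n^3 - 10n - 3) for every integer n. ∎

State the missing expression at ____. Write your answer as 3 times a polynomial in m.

3(9m^3 + 9m^2 - 7m - 4)

The residues treated are {2, 0}, so the missing case is n ≡ 1 (mod 3); write n = 3m+1.
Then (3m+1)^3 - 10(3m+1) - 3 = 27m^3 + 27m^2 - 21m - 12 = 3(9m^3 + 9m^2 - 7m - 4).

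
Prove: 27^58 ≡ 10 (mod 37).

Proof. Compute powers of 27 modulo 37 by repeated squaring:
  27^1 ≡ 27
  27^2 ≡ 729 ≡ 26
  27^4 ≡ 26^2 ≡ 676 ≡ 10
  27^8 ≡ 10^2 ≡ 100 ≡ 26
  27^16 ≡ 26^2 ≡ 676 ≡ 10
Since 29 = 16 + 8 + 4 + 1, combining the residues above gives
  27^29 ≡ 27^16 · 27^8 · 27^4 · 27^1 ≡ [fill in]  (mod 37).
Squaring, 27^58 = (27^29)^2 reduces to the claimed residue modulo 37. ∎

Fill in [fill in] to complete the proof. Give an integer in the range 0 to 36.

11

Multiply the listed residues: 10 · 26 · 10 · 27 = 260 → 2600 → 70200.
Reducing modulo 37: 70200 = 1897·37 + 11, so 27^29 ≡ 11.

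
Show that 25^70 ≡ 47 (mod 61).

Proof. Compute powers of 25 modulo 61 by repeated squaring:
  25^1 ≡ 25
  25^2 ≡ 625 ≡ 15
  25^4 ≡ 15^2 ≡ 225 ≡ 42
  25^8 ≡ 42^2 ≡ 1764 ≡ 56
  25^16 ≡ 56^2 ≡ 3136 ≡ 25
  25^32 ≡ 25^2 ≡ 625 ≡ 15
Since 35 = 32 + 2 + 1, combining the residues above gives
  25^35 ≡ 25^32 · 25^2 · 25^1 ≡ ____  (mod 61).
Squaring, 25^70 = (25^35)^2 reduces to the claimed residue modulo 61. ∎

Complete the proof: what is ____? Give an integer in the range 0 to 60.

25^32 · 25^2 · 25^1 ≡ 15 · 15 · 25 = 5625.
5625 mod 61 = 13, so 25^35 ≡ 13 (mod 61).

13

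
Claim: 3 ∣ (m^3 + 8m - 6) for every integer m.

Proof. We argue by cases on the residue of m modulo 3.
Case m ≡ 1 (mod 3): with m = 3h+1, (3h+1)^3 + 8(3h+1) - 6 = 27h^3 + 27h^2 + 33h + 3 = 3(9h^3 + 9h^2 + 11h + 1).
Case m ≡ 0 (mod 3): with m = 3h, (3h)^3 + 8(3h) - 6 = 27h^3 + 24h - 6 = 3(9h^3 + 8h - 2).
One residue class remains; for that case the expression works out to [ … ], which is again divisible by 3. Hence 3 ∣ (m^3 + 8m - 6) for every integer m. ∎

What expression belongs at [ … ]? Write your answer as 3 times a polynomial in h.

3(9h^3 + 18h^2 + 20h + 6)

Only m ≡ 2 (mod 3) is unaccounted for. Put m = 3h+2:
(3h+2)^3 + 8(3h+2) - 6 expands to 27h^3 + 54h^2 + 60h + 18,
and factoring out 3 leaves 3(9h^3 + 18h^2 + 20h + 6).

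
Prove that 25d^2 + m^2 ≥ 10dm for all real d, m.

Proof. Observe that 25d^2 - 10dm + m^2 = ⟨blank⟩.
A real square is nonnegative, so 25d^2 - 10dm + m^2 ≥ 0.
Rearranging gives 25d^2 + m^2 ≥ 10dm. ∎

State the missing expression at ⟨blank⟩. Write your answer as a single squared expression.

(5d - m)^2

25d^2 - 10dm + m^2 is a perfect-square trinomial: the outer terms are (5d)^2 and (m)^2, and the cross term is -2·5d·m.
So 25d^2 - 10dm + m^2 = (5d - m)^2 ≥ 0.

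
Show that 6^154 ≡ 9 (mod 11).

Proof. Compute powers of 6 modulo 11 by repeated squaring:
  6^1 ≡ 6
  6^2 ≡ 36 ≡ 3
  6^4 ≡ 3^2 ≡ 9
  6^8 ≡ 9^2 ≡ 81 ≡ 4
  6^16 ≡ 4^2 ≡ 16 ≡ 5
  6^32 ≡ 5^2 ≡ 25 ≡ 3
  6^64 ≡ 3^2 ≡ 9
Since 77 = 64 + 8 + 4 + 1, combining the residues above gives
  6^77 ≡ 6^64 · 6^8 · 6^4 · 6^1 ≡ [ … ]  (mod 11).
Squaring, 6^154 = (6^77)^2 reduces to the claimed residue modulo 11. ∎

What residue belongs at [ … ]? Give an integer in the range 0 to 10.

8

6^64 · 6^8 · 6^4 · 6^1 ≡ 9 · 4 · 9 · 6 = 1944.
1944 mod 11 = 8, so 6^77 ≡ 8 (mod 11).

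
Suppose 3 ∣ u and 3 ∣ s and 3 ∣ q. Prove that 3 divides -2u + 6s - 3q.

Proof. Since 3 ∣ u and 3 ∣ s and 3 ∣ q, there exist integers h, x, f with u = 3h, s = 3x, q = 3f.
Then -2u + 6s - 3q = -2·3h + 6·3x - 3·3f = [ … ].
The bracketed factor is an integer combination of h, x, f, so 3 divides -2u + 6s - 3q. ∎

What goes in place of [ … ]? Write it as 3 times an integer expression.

3(-3f - 2h + 6x)

Each term has a factor of 3: -2·3h + 6·3x - 3·3f = 3·(-3f - 2h + 6x).
Since -3f - 2h + 6x is an integer, 3 ∣ (-2u + 6s - 3q).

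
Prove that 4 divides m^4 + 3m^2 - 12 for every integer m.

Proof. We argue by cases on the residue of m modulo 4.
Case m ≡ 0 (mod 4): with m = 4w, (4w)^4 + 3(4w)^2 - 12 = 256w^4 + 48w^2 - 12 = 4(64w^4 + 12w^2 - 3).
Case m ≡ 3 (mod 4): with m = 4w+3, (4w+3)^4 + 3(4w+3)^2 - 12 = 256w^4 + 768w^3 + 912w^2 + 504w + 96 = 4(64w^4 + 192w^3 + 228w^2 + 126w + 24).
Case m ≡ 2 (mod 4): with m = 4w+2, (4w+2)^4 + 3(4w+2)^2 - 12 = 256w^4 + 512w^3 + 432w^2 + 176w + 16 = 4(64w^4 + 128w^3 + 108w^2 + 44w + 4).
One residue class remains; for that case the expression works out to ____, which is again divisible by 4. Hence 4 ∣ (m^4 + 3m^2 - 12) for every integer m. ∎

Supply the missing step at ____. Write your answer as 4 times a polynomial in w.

4(64w^4 + 64w^3 + 36w^2 + 10w - 2)

Only m ≡ 1 (mod 4) is unaccounted for. Put m = 4w+1:
(4w+1)^4 + 3(4w+1)^2 - 12 expands to 256w^4 + 256w^3 + 144w^2 + 40w - 8,
and factoring out 4 leaves 4(64w^4 + 64w^3 + 36w^2 + 10w - 2).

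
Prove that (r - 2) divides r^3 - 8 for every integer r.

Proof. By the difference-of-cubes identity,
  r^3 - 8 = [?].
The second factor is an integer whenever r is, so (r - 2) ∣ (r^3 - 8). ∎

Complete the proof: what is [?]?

(r - 2)(r^2 + 2r + 4)

a^3 - b^3 = (a - b)(a^2 + ab + b^2). With a = r, b = 2:
r^3 - 8 = (r - 2)(r^2 + 2r + 4).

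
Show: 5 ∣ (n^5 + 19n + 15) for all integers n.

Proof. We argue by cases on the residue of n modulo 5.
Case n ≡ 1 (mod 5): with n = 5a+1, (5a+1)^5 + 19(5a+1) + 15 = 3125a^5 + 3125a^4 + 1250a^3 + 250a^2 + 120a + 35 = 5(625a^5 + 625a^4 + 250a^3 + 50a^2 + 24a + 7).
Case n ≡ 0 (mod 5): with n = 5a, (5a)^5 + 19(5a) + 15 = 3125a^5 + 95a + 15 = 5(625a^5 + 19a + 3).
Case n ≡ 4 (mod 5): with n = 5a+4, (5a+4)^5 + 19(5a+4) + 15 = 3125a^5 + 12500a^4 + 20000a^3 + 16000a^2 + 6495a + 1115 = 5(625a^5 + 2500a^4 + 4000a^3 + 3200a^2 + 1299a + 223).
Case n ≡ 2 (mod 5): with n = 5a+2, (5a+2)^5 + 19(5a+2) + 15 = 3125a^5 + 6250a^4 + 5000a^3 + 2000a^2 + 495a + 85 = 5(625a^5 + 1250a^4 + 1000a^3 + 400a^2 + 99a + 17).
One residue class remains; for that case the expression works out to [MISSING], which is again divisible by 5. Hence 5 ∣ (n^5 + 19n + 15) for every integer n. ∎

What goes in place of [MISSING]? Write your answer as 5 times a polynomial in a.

5(625a^5 + 1875a^4 + 2250a^3 + 1350a^2 + 424a + 63)

Only n ≡ 3 (mod 5) is unaccounted for. Put n = 5a+3:
(5a+3)^5 + 19(5a+3) + 15 expands to 3125a^5 + 9375a^4 + 11250a^3 + 6750a^2 + 2120a + 315,
and factoring out 5 leaves 5(625a^5 + 1875a^4 + 2250a^3 + 1350a^2 + 424a + 63).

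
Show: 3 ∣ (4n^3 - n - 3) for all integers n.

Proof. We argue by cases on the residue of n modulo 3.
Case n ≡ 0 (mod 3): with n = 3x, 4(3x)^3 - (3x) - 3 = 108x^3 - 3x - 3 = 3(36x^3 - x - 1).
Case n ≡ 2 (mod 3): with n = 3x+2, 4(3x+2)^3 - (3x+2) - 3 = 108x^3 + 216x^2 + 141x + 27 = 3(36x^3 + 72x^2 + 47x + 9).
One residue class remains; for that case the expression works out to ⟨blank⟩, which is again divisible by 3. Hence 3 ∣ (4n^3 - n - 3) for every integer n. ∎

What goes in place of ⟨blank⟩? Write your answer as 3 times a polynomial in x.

Only n ≡ 1 (mod 3) is unaccounted for. Put n = 3x+1:
4(3x+1)^3 - (3x+1) - 3 expands to 108x^3 + 108x^2 + 33x,
and factoring out 3 leaves 3(36x^3 + 36x^2 + 11x).

3(36x^3 + 36x^2 + 11x)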